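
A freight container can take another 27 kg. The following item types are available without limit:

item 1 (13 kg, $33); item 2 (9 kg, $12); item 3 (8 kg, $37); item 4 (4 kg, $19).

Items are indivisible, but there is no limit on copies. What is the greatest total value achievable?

$114

Best value-per-unit is item 4 at 19/4, and filling with it alone uses weight 6×4=24. No mix of the others beats 6×19 = 114.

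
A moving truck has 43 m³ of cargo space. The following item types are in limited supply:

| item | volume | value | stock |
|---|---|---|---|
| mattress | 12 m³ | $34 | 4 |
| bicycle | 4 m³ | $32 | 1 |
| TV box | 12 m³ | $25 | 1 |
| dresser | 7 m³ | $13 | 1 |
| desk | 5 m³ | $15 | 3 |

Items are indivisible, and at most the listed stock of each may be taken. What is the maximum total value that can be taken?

Top feasible selections:
- 2×mattress + 1×bicycle + 3×desk: volume 43, value 145
- 1×mattress + 1×bicycle + 1×TV box + 3×desk: volume 43, value 136
- 3×mattress + 1×bicycle: volume 40, value 134
Best: $145.

$145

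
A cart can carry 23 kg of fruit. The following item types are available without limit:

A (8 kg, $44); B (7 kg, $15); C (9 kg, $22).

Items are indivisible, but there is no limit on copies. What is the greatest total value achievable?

Best value-per-unit is A at 44/8; filling with it alone gives 2×44 = 88.
Optimal mix: 2×A + 1×B → weight 23, value 103.

$103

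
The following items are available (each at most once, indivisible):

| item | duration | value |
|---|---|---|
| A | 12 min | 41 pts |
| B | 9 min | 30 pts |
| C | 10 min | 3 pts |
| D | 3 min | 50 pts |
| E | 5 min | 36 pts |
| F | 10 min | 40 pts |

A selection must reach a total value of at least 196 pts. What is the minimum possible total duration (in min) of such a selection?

39

Subsets with value ≥ 196, sorted by total duration:
- A+B+D+E+F: duration 39, value 197
- A+B+C+D+E+F: duration 49, value 200
Minimum duration: 39 min.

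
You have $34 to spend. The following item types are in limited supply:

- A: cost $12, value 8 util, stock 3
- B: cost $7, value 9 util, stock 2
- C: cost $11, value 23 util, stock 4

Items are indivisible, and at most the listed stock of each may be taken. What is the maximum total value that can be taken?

Top feasible selections:
- 3×C: cost 33, value 69
- 1×B + 2×C: cost 29, value 55
Best: 69 util.

69 util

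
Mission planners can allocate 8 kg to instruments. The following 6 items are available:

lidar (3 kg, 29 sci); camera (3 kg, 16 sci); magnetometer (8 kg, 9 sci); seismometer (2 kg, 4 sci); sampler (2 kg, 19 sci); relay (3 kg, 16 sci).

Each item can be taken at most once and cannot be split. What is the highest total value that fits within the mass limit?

Check high-value combinations within 8 kg:
- lidar+camera+sampler: mass 3+3+2=8, value 29+16+19=64
- lidar+sampler+relay: mass 3+2+3=8, value 29+19+16=64
- lidar+seismometer+sampler: mass 3+2+2=7, value 29+4+19=52
- camera+sampler+relay: mass 3+2+3=8, value 16+19+16=51
- lidar+camera+seismometer: mass 3+3+2=8, value 29+16+4=49
Best: 64 sci.

64 sci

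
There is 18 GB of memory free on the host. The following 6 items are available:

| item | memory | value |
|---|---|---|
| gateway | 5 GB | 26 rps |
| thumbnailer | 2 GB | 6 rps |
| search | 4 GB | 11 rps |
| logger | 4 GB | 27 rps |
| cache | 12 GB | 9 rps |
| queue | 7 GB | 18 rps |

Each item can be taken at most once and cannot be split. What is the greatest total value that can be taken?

This is a 0/1 knapsack; check combinations near the capacity.
- gateway+thumbnailer+logger+queue: memory 5+2+4+7=18, value 26+6+27+18=77
- gateway+logger+queue: memory 5+4+7=16, value 26+27+18=71
- gateway+thumbnailer+search+logger: memory 5+2+4+4=15, value 26+6+11+27=70
- gateway+search+logger: memory 5+4+4=13, value 26+11+27=64
Best: 77 rps.

77 rps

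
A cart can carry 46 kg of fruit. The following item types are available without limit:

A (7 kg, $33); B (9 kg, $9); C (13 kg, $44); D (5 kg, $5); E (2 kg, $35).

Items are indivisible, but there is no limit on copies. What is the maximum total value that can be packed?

Best value-per-unit is E at 35/2, and filling with it alone uses weight 23×2=46. No mix of the others beats 23×35 = 805.

$805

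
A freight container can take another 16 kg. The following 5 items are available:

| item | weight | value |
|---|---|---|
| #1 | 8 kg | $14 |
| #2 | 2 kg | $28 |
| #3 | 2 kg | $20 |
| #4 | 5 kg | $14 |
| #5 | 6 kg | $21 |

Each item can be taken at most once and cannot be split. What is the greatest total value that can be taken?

Check high-value combinations within 16 kg:
- #2+#3+#4+#5: weight 2+2+5+6=15, value 28+20+14+21=83
- #2+#3+#5: weight 2+2+6=10, value 28+20+21=69
- #2+#4+#5: weight 2+5+6=13, value 28+14+21=63
- #1+#2+#5: weight 8+2+6=16, value 14+28+21=63
- #2+#3+#4: weight 2+2+5=9, value 28+20+14=62
Best: $83.

$83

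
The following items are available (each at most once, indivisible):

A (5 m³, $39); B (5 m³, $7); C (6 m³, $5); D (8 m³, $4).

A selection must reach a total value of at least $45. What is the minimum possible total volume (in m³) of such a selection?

10

Subsets with value ≥ 45, sorted by total volume:
- A+B: volume 10, value 46
- A+B+C: volume 16, value 51
Minimum volume: 10 m³.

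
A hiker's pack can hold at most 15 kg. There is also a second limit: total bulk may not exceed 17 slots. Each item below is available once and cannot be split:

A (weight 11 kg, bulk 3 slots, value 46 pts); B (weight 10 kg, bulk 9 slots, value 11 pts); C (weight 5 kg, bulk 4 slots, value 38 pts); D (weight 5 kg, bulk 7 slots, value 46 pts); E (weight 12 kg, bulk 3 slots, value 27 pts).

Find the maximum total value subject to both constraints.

84 pts

Feasible sets respecting both limits:
- C+D: weight 10, bulk 11, value 84
- B+D: weight 15, bulk 16, value 57
- B+C: weight 15, bulk 13, value 49
Best: 84 pts.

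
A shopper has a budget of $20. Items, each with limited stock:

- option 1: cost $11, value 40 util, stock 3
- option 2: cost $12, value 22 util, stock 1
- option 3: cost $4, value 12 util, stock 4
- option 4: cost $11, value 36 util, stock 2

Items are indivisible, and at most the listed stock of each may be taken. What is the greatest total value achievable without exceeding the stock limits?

64 util

Best selections within cost 20 and stock limits:
- 1×option 1 + 2×option 3: cost 19, value 64
- 2×option 3 + 1×option 4: cost 19, value 60
Best: 64 util.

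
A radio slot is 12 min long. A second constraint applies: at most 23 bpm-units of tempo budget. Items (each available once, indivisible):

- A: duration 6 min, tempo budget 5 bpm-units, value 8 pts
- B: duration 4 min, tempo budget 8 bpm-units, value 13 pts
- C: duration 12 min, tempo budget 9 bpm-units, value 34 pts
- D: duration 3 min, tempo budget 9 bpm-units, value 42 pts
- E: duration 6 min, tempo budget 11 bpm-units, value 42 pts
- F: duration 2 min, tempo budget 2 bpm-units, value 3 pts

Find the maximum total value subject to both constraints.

87 pts

Feasible sets respecting both limits:
- D+E+F: duration 11, tempo budget 22, value 87
- D+E: duration 9, tempo budget 20, value 84
- B+D+F: duration 9, tempo budget 19, value 58
Best: 87 pts.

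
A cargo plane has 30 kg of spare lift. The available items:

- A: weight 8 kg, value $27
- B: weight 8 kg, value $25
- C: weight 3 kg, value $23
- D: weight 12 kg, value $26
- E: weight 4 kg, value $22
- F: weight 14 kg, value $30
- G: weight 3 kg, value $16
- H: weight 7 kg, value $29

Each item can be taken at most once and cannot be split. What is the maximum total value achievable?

$126

Check high-value combinations within 30 kg:
- A+B+C+E+H: weight 8+8+3+4+7=30, value 27+25+23+22+29=126
- A+B+C+G+H: weight 8+8+3+3+7=29, value 27+25+23+16+29=120
- A+B+E+G+H: weight 8+8+4+3+7=30, value 27+25+22+16+29=119
- A+C+E+G+H: weight 8+3+4+3+7=25, value 27+23+22+16+29=117
Best: $126.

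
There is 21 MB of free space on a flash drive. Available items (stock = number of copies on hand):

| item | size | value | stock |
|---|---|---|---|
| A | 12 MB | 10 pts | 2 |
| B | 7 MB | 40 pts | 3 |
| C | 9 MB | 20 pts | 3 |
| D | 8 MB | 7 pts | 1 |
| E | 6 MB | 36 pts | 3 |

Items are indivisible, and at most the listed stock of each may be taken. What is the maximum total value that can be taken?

120 pts

Best selections within size 21 and stock limits:
- 3×B: size 21, value 120
- 2×B + 1×E: size 20, value 116
Best: 120 pts.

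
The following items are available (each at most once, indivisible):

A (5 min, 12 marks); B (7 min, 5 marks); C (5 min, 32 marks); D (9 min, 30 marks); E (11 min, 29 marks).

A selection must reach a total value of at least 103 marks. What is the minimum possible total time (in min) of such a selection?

30

Subsets with value ≥ 103, sorted by total time:
- A+C+D+E: time 30, value 103
- A+B+C+D+E: time 37, value 108
Minimum time: 30 min.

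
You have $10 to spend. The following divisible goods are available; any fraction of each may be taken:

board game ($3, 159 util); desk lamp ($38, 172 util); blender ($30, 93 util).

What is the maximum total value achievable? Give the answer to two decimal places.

190.68

Take in order of value per unit:
- board game (159/3 per unit): all 3 → value 159, running total 159.00
- desk lamp (172/38 per unit): 7 of 38 → value 7×172/38 = 31.6842, running total 190.68
Total 190.68.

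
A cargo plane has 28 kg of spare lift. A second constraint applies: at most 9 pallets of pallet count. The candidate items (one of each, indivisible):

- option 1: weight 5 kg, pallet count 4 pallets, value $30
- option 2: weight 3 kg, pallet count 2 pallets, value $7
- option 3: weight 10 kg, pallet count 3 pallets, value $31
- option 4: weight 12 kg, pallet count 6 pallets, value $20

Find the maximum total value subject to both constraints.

$68

Feasible sets respecting both limits:
- option 1+option 2+option 3: weight 18, pallet count 9, value 68
- option 1+option 3: weight 15, pallet count 7, value 61
- option 3+option 4: weight 22, pallet count 9, value 51
- option 2+option 3: weight 13, pallet count 5, value 38
Best: $68.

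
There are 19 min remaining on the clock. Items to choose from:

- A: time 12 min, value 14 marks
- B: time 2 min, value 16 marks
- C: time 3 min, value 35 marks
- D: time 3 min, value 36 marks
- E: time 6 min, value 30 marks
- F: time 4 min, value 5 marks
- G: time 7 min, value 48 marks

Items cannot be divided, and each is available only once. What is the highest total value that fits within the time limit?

149 marks

This is a 0/1 knapsack; check combinations near the capacity.
- C+D+E+G: time 3+3+6+7=19, value 35+36+30+48=149
- B+C+D+F+G: time 2+3+3+4+7=19, value 16+35+36+5+48=140
- B+C+D+G: time 2+3+3+7=15, value 16+35+36+48=135
- B+D+E+G: time 2+3+6+7=18, value 16+36+30+48=130
Best: 149 marks.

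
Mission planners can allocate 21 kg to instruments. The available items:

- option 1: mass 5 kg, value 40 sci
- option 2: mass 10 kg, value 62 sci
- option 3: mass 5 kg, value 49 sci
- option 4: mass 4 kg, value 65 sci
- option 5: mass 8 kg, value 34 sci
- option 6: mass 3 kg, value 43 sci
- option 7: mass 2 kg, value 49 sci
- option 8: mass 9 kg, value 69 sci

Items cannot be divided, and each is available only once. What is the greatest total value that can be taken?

246 sci

Check high-value combinations within 21 kg:
- option 1+option 3+option 4+option 6+option 7: mass 5+5+4+3+2=19, value 40+49+65+43+49=246
- option 3+option 4+option 7+option 8: mass 5+4+2+9=20, value 49+65+49+69=232
- option 4+option 6+option 7+option 8: mass 4+3+2+9=18, value 65+43+49+69=226
- option 3+option 4+option 6+option 8: mass 5+4+3+9=21, value 49+65+43+69=226
- option 2+option 3+option 4+option 7: mass 10+5+4+2=21, value 62+49+65+49=225
Best: 246 sci.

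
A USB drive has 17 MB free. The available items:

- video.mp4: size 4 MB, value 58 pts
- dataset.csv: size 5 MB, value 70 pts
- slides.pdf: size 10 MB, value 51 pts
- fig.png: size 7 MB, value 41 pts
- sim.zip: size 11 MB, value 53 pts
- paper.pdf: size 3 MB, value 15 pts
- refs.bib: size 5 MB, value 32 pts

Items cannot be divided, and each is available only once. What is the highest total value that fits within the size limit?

Check high-value combinations within 17 MB:
- video.mp4+dataset.csv+paper.pdf+refs.bib: size 4+5+3+5=17, value 58+70+15+32=175
- video.mp4+dataset.csv+fig.png: size 4+5+7=16, value 58+70+41=169
- video.mp4+dataset.csv+refs.bib: size 4+5+5=14, value 58+70+32=160
- video.mp4+dataset.csv+paper.pdf: size 4+5+3=12, value 58+70+15=143
- dataset.csv+fig.png+refs.bib: size 5+7+5=17, value 70+41+32=143
Best: 175 pts.

175 pts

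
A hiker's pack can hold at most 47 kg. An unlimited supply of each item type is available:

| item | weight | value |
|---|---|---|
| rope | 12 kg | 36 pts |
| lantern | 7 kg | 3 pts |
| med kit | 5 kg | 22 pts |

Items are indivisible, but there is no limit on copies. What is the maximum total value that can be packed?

198 pts

Best value-per-unit is med kit at 22/5, and filling with it alone uses weight 9×5=45. No mix of the others beats 9×22 = 198.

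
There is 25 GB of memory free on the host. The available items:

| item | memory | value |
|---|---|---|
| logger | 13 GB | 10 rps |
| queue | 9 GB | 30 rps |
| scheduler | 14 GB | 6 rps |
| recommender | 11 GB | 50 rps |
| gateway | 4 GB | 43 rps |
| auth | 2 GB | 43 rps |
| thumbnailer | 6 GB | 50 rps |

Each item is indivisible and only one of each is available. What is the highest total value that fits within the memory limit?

Check high-value combinations within 25 GB:
- recommender+gateway+auth+thumbnailer: memory 11+4+2+6=23, value 50+43+43+50=186
- queue+gateway+auth+thumbnailer: memory 9+4+2+6=21, value 30+43+43+50=166
- logger+gateway+auth+thumbnailer: memory 13+4+2+6=25, value 10+43+43+50=146
- recommender+auth+thumbnailer: memory 11+2+6=19, value 50+43+50=143
Best: 186 rps.

186 rps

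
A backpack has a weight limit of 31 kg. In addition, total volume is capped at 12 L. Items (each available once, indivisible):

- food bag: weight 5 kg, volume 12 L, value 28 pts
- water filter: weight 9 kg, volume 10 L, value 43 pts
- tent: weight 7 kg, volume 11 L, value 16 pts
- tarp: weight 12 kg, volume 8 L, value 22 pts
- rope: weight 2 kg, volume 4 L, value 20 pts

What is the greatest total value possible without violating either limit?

Feasible sets respecting both limits:
- water filter: weight 9, volume 10, value 43
- tarp+rope: weight 14, volume 12, value 42
- food bag: weight 5, volume 12, value 28
Best: 43 pts.

43 pts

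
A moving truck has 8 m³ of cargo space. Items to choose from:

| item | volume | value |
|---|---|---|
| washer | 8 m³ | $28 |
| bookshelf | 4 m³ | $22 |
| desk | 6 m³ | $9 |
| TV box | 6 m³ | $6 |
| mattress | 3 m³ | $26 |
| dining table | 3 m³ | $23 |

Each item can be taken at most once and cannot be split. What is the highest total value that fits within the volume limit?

Check high-value combinations within 8 m³:
- mattress+dining table: volume 3+3=6, value 26+23=49
- bookshelf+mattress: volume 4+3=7, value 22+26=48
- bookshelf+dining table: volume 4+3=7, value 22+23=45
- washer: volume 8, value 28
- mattress: volume 3, value 26
Best: $49.

$49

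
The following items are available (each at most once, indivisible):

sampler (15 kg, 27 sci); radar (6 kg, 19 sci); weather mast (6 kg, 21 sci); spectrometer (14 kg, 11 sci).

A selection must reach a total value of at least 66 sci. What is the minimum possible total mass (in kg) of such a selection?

27

Subsets with value ≥ 66, sorted by total mass:
- sampler+radar+weather mast: mass 27, value 67
- sampler+radar+weather mast+spectrometer: mass 41, value 78
Minimum mass: 27 kg.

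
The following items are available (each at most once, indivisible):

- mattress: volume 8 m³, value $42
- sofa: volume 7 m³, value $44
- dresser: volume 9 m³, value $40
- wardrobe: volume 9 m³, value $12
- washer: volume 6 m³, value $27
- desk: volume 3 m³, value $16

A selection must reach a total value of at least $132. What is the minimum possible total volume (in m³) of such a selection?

Subsets with value ≥ 132, sorted by total volume:
- mattress+sofa+dresser+desk: volume 27, value 142
- mattress+sofa+dresser+washer: volume 30, value 153
- mattress+sofa+dresser+washer+desk: volume 33, value 169
Minimum volume: 27 m³.

27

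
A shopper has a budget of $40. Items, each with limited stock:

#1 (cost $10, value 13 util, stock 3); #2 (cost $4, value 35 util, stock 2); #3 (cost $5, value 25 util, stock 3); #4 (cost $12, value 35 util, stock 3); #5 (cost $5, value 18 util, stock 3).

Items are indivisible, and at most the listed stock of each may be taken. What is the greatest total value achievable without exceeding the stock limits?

Best selections within cost 40 and stock limits:
- 2×#2 + 3×#3 + 3×#5: cost 38, value 199
- 2×#2 + 3×#3 + 1×#4 + 1×#5: cost 40, value 198
- 2×#2 + 2×#3 + 1×#4 + 2×#5: cost 40, value 191
- 2×#2 + 1×#3 + 1×#4 + 3×#5: cost 40, value 184
Best: 199 util.

199 util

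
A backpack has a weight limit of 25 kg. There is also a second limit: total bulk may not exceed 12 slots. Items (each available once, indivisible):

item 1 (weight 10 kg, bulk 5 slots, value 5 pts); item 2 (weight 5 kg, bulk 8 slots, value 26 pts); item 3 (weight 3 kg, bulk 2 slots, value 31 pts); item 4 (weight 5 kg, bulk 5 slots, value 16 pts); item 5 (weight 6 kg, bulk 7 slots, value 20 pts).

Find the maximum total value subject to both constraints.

Feasible sets respecting both limits:
- item 2+item 3: weight 8, bulk 10, value 57
- item 1+item 3+item 4: weight 18, bulk 12, value 52
- item 3+item 5: weight 9, bulk 9, value 51
Best: 57 pts.

57 pts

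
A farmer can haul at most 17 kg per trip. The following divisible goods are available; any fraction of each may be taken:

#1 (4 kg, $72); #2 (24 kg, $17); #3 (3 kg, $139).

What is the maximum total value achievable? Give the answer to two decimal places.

218.08

Take in order of value per unit:
- #3 (139/3 per unit): all 3 → value 139, running total 139.00
- #1 (72/4 per unit): all 4 → value 72, running total 211.00
- #2 (17/24 per unit): 10 of 24 → value 10×17/24 = 7.0833, running total 218.08
Total 218.08.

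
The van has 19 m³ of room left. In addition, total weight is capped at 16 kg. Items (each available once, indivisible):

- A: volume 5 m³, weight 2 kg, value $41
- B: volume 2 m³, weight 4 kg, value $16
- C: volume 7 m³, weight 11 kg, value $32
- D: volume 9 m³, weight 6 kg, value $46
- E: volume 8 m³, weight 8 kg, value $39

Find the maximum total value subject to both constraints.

$103

Feasible sets respecting both limits:
- A+B+D: volume 16, weight 12, value 103
- A+B+E: volume 15, weight 14, value 96
- A+D: volume 14, weight 8, value 87
Best: $103.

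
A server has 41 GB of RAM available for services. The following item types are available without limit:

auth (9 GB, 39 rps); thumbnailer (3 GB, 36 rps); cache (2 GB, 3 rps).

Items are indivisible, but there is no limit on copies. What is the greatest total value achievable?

Best value-per-unit is thumbnailer at 36/3; filling with it alone gives 13×36 = 468.
Optimal mix: 13×thumbnailer + 1×cache → memory 41, value 471.

471 rps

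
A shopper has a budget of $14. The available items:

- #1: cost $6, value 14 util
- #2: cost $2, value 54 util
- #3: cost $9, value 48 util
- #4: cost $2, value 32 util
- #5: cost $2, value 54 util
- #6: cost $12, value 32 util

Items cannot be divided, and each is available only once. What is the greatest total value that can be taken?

Check high-value combinations within $14:
- #2+#3+#5: cost 2+9+2=13, value 54+48+54=156
- #1+#2+#4+#5: cost 6+2+2+2=12, value 14+54+32+54=154
- #2+#4+#5: cost 2+2+2=6, value 54+32+54=140
Best: 156 util.

156 util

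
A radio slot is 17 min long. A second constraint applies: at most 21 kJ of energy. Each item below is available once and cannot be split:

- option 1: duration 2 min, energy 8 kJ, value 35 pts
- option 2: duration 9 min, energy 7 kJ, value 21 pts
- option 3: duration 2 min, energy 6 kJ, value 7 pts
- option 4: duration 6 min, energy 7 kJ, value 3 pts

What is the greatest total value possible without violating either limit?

Feasible sets respecting both limits:
- option 1+option 2+option 3: duration 13, energy 21, value 63
- option 1+option 2: duration 11, energy 15, value 56
- option 1+option 3+option 4: duration 10, energy 21, value 45
Best: 63 pts.

63 pts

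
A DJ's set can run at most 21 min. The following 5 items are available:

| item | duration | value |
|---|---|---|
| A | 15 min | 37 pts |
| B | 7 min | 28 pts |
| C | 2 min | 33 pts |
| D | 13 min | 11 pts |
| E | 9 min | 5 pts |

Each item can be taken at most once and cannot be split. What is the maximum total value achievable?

70 pts

This is a 0/1 knapsack; check combinations near the capacity.
- A+C: duration 15+2=17, value 37+33=70
- B+C+E: duration 7+2+9=18, value 28+33+5=66
- B+C: duration 7+2=9, value 28+33=61
- C+D: duration 2+13=15, value 33+11=44
- B+D: duration 7+13=20, value 28+11=39
Best: 70 pts.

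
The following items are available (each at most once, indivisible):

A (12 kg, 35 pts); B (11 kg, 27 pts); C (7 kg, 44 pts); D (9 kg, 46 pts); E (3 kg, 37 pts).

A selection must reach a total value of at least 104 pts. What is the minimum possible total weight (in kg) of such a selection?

Subsets with value ≥ 104, sorted by total weight:
- C+D+E: weight 19, value 127
- B+C+E: weight 21, value 108
Minimum weight: 19 kg.

19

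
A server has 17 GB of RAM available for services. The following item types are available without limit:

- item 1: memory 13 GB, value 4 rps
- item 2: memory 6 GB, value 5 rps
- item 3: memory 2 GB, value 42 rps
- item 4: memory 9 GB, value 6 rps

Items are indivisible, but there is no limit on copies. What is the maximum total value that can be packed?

Best value-per-unit is item 3 at 42/2, and filling with it alone uses memory 8×2=16. No mix of the others beats 8×42 = 336.

336 rps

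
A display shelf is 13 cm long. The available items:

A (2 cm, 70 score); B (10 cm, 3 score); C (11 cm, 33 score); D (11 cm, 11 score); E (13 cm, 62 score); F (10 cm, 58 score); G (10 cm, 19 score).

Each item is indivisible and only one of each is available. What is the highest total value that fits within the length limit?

Check high-value combinations within 13 cm:
- A+F: length 2+10=12, value 70+58=128
- A+C: length 2+11=13, value 70+33=103
- A+G: length 2+10=12, value 70+19=89
- A+D: length 2+11=13, value 70+11=81
Best: 128 score.

128 score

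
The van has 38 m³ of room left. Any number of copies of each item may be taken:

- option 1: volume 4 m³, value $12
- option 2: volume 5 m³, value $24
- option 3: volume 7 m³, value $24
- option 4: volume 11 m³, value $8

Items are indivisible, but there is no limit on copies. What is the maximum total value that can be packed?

Best value-per-unit is option 2 at 24/5; filling with it alone gives 7×24 = 168.
Optimal mix: 2×option 1 + 6×option 2 → volume 38, value 168.

$168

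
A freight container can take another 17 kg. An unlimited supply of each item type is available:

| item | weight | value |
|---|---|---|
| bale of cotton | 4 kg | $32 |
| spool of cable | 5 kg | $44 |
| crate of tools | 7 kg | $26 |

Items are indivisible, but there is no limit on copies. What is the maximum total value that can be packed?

$140

Best value-per-unit is spool of cable at 44/5; filling with it alone gives 3×44 = 132.
Optimal mix: 3×bale of cotton + 1×spool of cable → weight 17, value 140.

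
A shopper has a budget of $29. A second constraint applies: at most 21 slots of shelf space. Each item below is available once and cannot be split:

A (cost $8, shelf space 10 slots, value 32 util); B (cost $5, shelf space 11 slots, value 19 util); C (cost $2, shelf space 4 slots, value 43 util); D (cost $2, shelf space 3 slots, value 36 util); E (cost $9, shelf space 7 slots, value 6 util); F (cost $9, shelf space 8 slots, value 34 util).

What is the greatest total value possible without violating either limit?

113 util

Feasible sets respecting both limits:
- C+D+F: cost 13, shelf space 15, value 113
- A+C+D: cost 12, shelf space 17, value 111
- A+D+F: cost 19, shelf space 21, value 102
- B+C+D: cost 9, shelf space 18, value 98
Best: 113 util.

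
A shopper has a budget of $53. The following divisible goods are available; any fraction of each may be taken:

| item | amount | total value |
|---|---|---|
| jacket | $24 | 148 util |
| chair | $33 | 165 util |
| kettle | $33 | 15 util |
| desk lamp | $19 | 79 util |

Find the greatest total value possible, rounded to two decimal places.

293.00

Take in order of value per unit:
- jacket (148/24 per unit): all 24 → value 148, running total 148.00
- chair (165/33 per unit): 29 of 33 → value 29×165/33 = 145.0000, running total 293.00
Total 293.00.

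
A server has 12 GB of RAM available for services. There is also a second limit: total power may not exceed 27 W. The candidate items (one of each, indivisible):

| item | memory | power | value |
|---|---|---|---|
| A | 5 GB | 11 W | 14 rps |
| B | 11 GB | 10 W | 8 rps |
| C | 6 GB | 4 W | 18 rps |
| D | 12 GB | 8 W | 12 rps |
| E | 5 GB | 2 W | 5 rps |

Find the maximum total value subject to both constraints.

32 rps

Feasible sets respecting both limits:
- A+C: memory 11, power 15, value 32
- C+E: memory 11, power 6, value 23
- A+E: memory 10, power 13, value 19
- C: memory 6, power 4, value 18
Best: 32 rps.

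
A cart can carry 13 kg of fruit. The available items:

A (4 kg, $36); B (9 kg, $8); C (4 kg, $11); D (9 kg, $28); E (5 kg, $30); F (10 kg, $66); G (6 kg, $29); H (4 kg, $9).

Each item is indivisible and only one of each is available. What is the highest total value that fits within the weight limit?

$77

This is a 0/1 knapsack; check combinations near the capacity.
- A+C+E: weight 4+4+5=13, value 36+11+30=77
- A+E+H: weight 4+5+4=13, value 36+30+9=75
- A+E: weight 4+5=9, value 36+30=66
- F: weight 10, value 66
- A+G: weight 4+6=10, value 36+29=65
Best: $77.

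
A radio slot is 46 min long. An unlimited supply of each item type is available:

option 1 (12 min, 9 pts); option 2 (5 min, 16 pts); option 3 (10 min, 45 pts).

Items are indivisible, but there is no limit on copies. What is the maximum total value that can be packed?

196 pts

Best value-per-unit is option 3 at 45/10; filling with it alone gives 4×45 = 180.
Optimal mix: 1×option 2 + 4×option 3 → duration 45, value 196.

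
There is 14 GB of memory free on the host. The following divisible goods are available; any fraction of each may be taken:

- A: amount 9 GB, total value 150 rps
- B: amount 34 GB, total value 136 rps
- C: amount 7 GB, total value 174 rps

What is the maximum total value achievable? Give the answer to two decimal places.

Take in order of value per unit:
- C (174/7 per unit): all 7 → value 174, running total 174.00
- A (150/9 per unit): 7 of 9 → value 7×150/9 = 116.6667, running total 290.67
Total 290.67.

290.67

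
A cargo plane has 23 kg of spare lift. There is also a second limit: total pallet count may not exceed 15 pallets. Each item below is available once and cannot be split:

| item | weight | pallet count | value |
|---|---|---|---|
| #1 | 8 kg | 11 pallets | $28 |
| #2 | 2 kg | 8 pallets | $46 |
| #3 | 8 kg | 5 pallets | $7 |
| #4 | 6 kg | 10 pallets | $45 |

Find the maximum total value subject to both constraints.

$53

Feasible sets respecting both limits:
- #2+#3: weight 10, pallet count 13, value 53
- #3+#4: weight 14, pallet count 15, value 52
- #2: weight 2, pallet count 8, value 46
Best: $53.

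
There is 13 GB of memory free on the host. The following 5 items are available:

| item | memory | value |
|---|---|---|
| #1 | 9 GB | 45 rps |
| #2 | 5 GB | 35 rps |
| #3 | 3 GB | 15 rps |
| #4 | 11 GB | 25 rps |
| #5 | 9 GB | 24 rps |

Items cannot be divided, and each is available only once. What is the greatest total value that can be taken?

Check high-value combinations within 13 GB:
- #1+#3: memory 9+3=12, value 45+15=60
- #2+#3: memory 5+3=8, value 35+15=50
- #1: memory 9, value 45
- #3+#5: memory 3+9=12, value 15+24=39
Best: 60 rps.

60 rps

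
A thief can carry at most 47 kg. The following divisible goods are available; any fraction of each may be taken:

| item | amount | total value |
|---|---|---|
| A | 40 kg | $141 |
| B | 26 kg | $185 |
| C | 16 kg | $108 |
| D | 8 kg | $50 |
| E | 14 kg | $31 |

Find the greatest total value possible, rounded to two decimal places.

Take in order of value per unit:
- B (185/26 per unit): all 26 → value 185, running total 185.00
- C (108/16 per unit): all 16 → value 108, running total 293.00
- D (50/8 per unit): 5 of 8 → value 5×50/8 = 31.2500, running total 324.25
Total 324.25.

324.25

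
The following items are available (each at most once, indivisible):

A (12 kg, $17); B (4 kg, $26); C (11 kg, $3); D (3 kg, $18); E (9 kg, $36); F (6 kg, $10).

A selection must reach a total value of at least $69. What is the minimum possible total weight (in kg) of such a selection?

16

Subsets with value ≥ 69, sorted by total weight:
- B+D+E: weight 16, value 80
- B+E+F: weight 19, value 72
- B+D+E+F: weight 22, value 90
Minimum weight: 16 kg.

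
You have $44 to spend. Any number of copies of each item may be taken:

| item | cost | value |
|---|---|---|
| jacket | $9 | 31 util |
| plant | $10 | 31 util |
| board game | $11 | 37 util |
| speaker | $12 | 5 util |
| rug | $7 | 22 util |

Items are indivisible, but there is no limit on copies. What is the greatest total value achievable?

148 util

Best value-per-unit is jacket at 31/9; filling with it alone gives 4×31 = 124.
Optimal mix: 4×board game → cost 44, value 148.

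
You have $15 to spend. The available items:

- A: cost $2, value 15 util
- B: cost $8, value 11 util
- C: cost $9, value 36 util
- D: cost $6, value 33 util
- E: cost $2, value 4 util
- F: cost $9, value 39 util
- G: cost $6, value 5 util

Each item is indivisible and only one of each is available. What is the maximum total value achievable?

72 util

This is a 0/1 knapsack; check combinations near the capacity.
- D+F: cost 6+9=15, value 33+39=72
- C+D: cost 9+6=15, value 36+33=69
- A+E+F: cost 2+2+9=13, value 15+4+39=58
Best: 72 util.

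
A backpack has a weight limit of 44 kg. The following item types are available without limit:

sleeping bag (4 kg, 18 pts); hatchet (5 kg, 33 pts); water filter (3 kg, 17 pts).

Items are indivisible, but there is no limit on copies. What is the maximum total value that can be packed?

Best value-per-unit is hatchet at 33/5; filling with it alone gives 8×33 = 264.
Optimal mix: 1×sleeping bag + 8×hatchet → weight 44, value 282.

282 pts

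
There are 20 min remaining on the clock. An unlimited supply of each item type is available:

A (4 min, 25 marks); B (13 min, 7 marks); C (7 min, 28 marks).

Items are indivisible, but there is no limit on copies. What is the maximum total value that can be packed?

Best value-per-unit is A at 25/4, and filling with it alone uses time 5×4=20. No mix of the others beats 5×25 = 125.

125 marks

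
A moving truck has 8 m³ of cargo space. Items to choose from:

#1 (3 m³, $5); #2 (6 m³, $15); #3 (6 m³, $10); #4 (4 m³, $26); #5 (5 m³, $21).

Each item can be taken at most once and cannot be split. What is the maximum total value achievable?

Check high-value combinations within 8 m³:
- #1+#4: volume 3+4=7, value 5+26=31
- #4: volume 4, value 26
- #1+#5: volume 3+5=8, value 5+21=26
- #5: volume 5, value 21
Best: $31.

$31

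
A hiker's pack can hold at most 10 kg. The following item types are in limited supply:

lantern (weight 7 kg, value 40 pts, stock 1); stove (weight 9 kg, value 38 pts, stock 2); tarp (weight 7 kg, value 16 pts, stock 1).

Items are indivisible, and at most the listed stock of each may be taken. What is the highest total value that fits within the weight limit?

40 pts

Top feasible selections:
- 1×lantern: weight 7, value 40
- 1×stove: weight 9, value 38
- 1×tarp: weight 7, value 16
Best: 40 pts.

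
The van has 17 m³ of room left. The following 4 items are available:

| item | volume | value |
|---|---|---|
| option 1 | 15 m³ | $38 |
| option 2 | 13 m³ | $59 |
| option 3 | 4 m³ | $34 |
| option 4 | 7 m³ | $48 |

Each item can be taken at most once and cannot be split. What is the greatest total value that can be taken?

This is a 0/1 knapsack; check combinations near the capacity.
- option 2+option 3: volume 13+4=17, value 59+34=93
- option 3+option 4: volume 4+7=11, value 34+48=82
- option 2: volume 13, value 59
- option 4: volume 7, value 48
Best: $93.

$93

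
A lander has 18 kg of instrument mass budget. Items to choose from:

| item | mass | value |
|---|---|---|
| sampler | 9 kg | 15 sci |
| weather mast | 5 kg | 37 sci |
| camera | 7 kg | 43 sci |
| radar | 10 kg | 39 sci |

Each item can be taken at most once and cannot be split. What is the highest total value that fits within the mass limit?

Check high-value combinations within 18 kg:
- camera+radar: mass 7+10=17, value 43+39=82
- weather mast+camera: mass 5+7=12, value 37+43=80
- weather mast+radar: mass 5+10=15, value 37+39=76
- sampler+camera: mass 9+7=16, value 15+43=58
- sampler+weather mast: mass 9+5=14, value 15+37=52
Best: 82 sci.

82 sci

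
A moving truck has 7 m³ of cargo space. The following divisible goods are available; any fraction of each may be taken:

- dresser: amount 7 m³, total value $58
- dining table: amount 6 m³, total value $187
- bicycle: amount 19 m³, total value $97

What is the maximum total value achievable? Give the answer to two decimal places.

195.29

Take in order of value per unit:
- dining table (187/6 per unit): all 6 → value 187, running total 187.00
- dresser (58/7 per unit): 1 of 7 → value 1×58/7 = 8.2857, running total 195.29
Total 195.29.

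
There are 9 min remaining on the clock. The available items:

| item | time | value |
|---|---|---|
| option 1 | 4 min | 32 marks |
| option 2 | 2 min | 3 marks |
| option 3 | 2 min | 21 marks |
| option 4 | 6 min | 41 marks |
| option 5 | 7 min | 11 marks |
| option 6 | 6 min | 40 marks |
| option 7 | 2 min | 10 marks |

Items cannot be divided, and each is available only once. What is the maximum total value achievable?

Check high-value combinations within 9 min:
- option 1+option 3+option 7: time 4+2+2=8, value 32+21+10=63
- option 3+option 4: time 2+6=8, value 21+41=62
- option 3+option 6: time 2+6=8, value 21+40=61
Best: 63 marks.

63 marks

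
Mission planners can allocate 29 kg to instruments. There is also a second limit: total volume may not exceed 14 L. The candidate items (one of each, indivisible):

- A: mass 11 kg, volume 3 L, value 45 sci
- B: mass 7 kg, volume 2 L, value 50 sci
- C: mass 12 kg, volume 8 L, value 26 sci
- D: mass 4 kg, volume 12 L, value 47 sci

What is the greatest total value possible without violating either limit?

Feasible sets respecting both limits:
- B+D: mass 11, volume 14, value 97
- A+B: mass 18, volume 5, value 95
- B+C: mass 19, volume 10, value 76
- A+C: mass 23, volume 11, value 71
Best: 97 sci.

97 sci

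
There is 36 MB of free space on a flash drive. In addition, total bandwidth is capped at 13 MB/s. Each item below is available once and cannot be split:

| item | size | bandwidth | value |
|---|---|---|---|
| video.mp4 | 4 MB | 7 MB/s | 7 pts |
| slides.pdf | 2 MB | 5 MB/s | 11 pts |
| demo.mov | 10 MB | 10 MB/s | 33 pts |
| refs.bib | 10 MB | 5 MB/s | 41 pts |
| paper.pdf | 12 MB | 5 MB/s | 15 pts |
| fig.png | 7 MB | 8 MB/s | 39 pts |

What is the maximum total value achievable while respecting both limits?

80 pts

Feasible sets respecting both limits:
- refs.bib+fig.png: size 17, bandwidth 13, value 80
- refs.bib+paper.pdf: size 22, bandwidth 10, value 56
- paper.pdf+fig.png: size 19, bandwidth 13, value 54
Best: 80 pts.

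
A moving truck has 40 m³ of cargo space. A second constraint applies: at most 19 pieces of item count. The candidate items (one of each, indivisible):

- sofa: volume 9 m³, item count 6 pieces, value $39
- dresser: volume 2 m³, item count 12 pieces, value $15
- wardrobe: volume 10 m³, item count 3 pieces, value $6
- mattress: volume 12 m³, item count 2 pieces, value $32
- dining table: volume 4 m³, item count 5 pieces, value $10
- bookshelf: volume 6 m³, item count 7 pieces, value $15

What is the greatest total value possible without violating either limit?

Feasible sets respecting both limits:
- sofa+wardrobe+mattress+bookshelf: volume 37, item count 18, value 92
- sofa+wardrobe+mattress+dining table: volume 35, item count 16, value 87
- sofa+mattress+bookshelf: volume 27, item count 15, value 86
Best: $92.

$92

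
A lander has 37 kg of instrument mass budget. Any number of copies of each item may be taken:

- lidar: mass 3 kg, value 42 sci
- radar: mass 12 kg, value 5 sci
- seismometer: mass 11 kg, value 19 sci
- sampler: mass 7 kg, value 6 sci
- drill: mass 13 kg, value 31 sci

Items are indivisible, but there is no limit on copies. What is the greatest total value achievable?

Best value-per-unit is lidar at 42/3, and filling with it alone uses mass 12×3=36. No mix of the others beats 12×42 = 504.

504 sci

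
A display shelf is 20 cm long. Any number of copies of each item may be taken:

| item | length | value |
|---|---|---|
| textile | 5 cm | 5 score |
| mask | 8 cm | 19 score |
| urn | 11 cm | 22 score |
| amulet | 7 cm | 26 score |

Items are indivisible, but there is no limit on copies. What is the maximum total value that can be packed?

57 score

Best value-per-unit is amulet at 26/7; filling with it alone gives 2×26 = 52.
Optimal mix: 1×textile + 2×amulet → length 19, value 57.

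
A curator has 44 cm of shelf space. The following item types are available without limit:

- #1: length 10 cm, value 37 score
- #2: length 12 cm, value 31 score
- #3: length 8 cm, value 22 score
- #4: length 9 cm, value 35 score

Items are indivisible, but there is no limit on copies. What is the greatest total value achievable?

Best value-per-unit is #4 at 35/9; filling with it alone gives 4×35 = 140.
Optimal mix: 1×#3 + 4×#4 → length 44, value 162.

162 score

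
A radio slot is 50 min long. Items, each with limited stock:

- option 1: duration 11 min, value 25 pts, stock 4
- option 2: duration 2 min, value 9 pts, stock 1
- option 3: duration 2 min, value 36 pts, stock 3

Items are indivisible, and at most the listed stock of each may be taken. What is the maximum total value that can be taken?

208 pts

Best selections within duration 50 and stock limits:
- 4×option 1 + 3×option 3: duration 50, value 208
- 3×option 1 + 1×option 2 + 3×option 3: duration 41, value 192
- 3×option 1 + 3×option 3: duration 39, value 183
Best: 208 pts.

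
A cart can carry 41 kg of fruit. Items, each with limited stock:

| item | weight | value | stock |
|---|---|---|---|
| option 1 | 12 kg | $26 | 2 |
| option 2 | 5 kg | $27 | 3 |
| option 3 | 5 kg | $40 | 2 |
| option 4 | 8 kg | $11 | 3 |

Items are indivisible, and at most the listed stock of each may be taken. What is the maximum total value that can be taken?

Best selections within weight 41 and stock limits:
- 1×option 1 + 3×option 2 + 2×option 3: weight 37, value 187
- 3×option 2 + 2×option 3 + 2×option 4: weight 41, value 183
- 3×option 2 + 2×option 3 + 1×option 4: weight 33, value 172
Best: $187.

$187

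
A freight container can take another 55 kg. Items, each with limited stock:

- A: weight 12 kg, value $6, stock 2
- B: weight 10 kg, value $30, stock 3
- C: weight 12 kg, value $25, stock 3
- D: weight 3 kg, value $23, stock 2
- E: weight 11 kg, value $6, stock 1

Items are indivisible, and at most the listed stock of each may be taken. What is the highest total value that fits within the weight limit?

$161

Best selections within weight 55 and stock limits:
- 3×B + 1×C + 2×D: weight 48, value 161
- 2×B + 2×C + 2×D: weight 50, value 156
- 1×B + 3×C + 2×D: weight 52, value 151
Best: $161.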